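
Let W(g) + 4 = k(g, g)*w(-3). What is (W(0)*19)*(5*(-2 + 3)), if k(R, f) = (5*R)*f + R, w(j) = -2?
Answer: -380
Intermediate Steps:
k(R, f) = R + 5*R*f (k(R, f) = 5*R*f + R = R + 5*R*f)
W(g) = -4 - 2*g*(1 + 5*g) (W(g) = -4 + (g*(1 + 5*g))*(-2) = -4 - 2*g*(1 + 5*g))
(W(0)*19)*(5*(-2 + 3)) = ((-4 - 2*0*(1 + 5*0))*19)*(5*(-2 + 3)) = ((-4 - 2*0*(1 + 0))*19)*(5*1) = ((-4 - 2*0*1)*19)*5 = ((-4 + 0)*19)*5 = -4*19*5 = -76*5 = -380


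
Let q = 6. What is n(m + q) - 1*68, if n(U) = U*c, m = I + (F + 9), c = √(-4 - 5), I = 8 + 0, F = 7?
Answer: -68 + 90*I ≈ -68.0 + 90.0*I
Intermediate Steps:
I = 8
c = 3*I (c = √(-9) = 3*I ≈ 3.0*I)
m = 24 (m = 8 + (7 + 9) = 8 + 16 = 24)
n(U) = 3*I*U (n(U) = U*(3*I) = 3*I*U)
n(m + q) - 1*68 = 3*I*(24 + 6) - 1*68 = 3*I*30 - 68 = 90*I - 68 = -68 + 90*I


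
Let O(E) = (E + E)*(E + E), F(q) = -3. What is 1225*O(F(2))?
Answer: 44100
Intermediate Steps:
O(E) = 4*E² (O(E) = (2*E)*(2*E) = 4*E²)
1225*O(F(2)) = 1225*(4*(-3)²) = 1225*(4*9) = 1225*36 = 44100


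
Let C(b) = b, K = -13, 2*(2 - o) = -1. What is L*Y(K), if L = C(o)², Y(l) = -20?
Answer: -125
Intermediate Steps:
o = 5/2 (o = 2 - ½*(-1) = 2 + ½ = 5/2 ≈ 2.5000)
L = 25/4 (L = (5/2)² = 25/4 ≈ 6.2500)
L*Y(K) = (25/4)*(-20) = -125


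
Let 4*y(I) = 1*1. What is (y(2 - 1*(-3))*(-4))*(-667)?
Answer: 667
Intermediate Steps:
y(I) = ¼ (y(I) = (1*1)/4 = (¼)*1 = ¼)
(y(2 - 1*(-3))*(-4))*(-667) = ((¼)*(-4))*(-667) = -1*(-667) = 667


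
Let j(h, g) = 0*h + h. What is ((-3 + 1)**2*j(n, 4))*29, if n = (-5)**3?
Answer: -14500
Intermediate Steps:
n = -125
j(h, g) = h (j(h, g) = 0 + h = h)
((-3 + 1)**2*j(n, 4))*29 = ((-3 + 1)**2*(-125))*29 = ((-2)**2*(-125))*29 = (4*(-125))*29 = -500*29 = -14500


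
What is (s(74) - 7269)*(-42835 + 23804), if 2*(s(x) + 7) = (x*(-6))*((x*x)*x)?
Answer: 1712162053124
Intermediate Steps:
s(x) = -7 - 3*x⁴ (s(x) = -7 + ((x*(-6))*((x*x)*x))/2 = -7 + ((-6*x)*(x²*x))/2 = -7 + ((-6*x)*x³)/2 = -7 + (-6*x⁴)/2 = -7 - 3*x⁴)
(s(74) - 7269)*(-42835 + 23804) = ((-7 - 3*74⁴) - 7269)*(-42835 + 23804) = ((-7 - 3*29986576) - 7269)*(-19031) = ((-7 - 89959728) - 7269)*(-19031) = (-89959735 - 7269)*(-19031) = -89967004*(-19031) = 1712162053124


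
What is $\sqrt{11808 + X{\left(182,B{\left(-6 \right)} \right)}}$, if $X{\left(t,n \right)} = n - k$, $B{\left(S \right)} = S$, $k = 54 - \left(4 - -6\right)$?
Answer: $\sqrt{11758} \approx 108.43$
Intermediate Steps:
$k = 44$ ($k = 54 - \left(4 + 6\right) = 54 - 10 = 44$)
$X{\left(t,n \right)} = -44 + n$ ($X{\left(t,n \right)} = n - 44 = -44 + n$)
$\sqrt{11808 + X{\left(182,B{\left(-6 \right)} \right)}} = \sqrt{11808 - 50} = \sqrt{11758}$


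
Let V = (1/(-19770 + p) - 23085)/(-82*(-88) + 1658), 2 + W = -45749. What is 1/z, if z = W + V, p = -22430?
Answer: -374482800/17133936769801 ≈ -2.1856e-5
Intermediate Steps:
W = -45751 (W = -2 - 45749 = -45751)
V = -974187001/374482800 (V = (1/(-19770 - 22430) - 23085)/(-82*(-88) + 1658) = (1/(-42200) - 23085)/(7216 + 1658) = (-1/42200 - 23085)/8874 = -974187001/42200*1/8874 = -974187001/374482800 ≈ -2.6014)
z = -17133936769801/374482800 (z = -45751 - 974187001/374482800 = -17133936769801/374482800 ≈ -45754.)
1/z = 1/(-17133936769801/374482800) = -374482800/17133936769801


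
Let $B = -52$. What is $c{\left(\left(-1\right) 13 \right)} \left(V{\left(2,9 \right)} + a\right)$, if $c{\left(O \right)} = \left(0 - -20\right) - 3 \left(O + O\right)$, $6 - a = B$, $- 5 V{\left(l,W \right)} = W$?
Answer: $\frac{27538}{5} \approx 5507.6$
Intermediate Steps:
$V{\left(l,W \right)} = - \frac{W}{5}$
$a = 58$ ($a = 6 - -52 = 6 + 52 = 58$)
$c{\left(O \right)} = 20 - 6 O$ ($c{\left(O \right)} = \left(0 + 20\right) - 3 \cdot 2 O = 20 - 6 O$)
$c{\left(\left(-1\right) 13 \right)} \left(V{\left(2,9 \right)} + a\right) = \left(20 - 6 \left(\left(-1\right) 13\right)\right) \left(\left(- \frac{1}{5}\right) 9 + 58\right) = \left(20 - -78\right) \left(- \frac{9}{5} + 58\right) = \left(20 + 78\right) \frac{281}{5} = 98 \cdot \frac{281}{5} = \frac{27538}{5}$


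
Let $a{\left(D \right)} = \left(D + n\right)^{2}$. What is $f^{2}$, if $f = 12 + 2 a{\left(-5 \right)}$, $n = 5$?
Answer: $144$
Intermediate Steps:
$a{\left(D \right)} = \left(5 + D\right)^{2}$ ($a{\left(D \right)} = \left(D + 5\right)^{2} = \left(5 + D\right)^{2}$)
$f = 12$ ($f = 12 + 2 \left(5 - 5\right)^{2} = 12 + 2 \cdot 0^{2} = 12 + 2 \cdot 0 = 12 + 0 = 12$)
$f^{2} = 12^{2} = 144$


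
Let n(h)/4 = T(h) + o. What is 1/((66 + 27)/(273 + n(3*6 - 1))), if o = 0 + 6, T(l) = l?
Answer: 365/93 ≈ 3.9247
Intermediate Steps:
o = 6
n(h) = 24 + 4*h (n(h) = 4*(h + 6) = 4*(6 + h) = 24 + 4*h)
1/((66 + 27)/(273 + n(3*6 - 1))) = 1/((66 + 27)/(273 + (24 + 4*(3*6 - 1)))) = 1/(93/(273 + (24 + 4*(18 - 1)))) = 1/(93/(273 + (24 + 4*17))) = 1/(93/(273 + (24 + 68))) = 1/(93/(273 + 92)) = 1/(93/365) = 365/93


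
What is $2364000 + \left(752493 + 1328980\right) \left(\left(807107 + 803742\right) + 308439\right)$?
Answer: $3994948515224$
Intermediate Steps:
$2364000 + \left(752493 + 1328980\right) \left(\left(807107 + 803742\right) + 308439\right) = 2364000 + 2081473 \left(1610849 + 308439\right) = 2364000 + 2081473 \cdot 1919288 = 2364000 + 3994946151224 = 3994948515224$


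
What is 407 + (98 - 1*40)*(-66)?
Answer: -3421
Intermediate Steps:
407 + (98 - 1*40)*(-66) = 407 + (98 - 40)*(-66) = 407 + 58*(-66) = 407 - 3828 = -3421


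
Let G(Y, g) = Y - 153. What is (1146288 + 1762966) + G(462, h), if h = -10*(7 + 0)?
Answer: 2909563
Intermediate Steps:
h = -70 (h = -10*7 = -70)
G(Y, g) = -153 + Y
(1146288 + 1762966) + G(462, h) = (1146288 + 1762966) + (-153 + 462) = 2909254 + 309 = 2909563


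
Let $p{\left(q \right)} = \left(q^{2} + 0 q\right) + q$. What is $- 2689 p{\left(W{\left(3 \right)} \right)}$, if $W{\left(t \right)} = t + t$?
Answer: $-112938$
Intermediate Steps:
$W{\left(t \right)} = 2 t$
$p{\left(q \right)} = q + q^{2}$ ($p{\left(q \right)} = \left(q^{2} + 0\right) + q = q^{2} + q = q + q^{2}$)
$- 2689 p{\left(W{\left(3 \right)} \right)} = - 2689 \cdot 2 \cdot 3 \left(1 + 2 \cdot 3\right) = - 2689 \cdot 6 \left(1 + 6\right) = - 2689 \cdot 6 \cdot 7 = \left(-2689\right) 42 = -112938$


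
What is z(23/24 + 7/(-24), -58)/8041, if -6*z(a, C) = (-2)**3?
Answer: 4/24123 ≈ 0.00016582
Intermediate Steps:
z(a, C) = 4/3 (z(a, C) = -1/6*(-2)**3 = -1/6*(-8) = 4/3)
z(23/24 + 7/(-24), -58)/8041 = (4/3)/8041 = (4/3)*(1/8041) = 4/24123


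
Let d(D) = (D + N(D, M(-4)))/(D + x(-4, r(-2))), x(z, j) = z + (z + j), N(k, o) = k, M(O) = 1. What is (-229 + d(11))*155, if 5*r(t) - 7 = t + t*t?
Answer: -417415/12 ≈ -34785.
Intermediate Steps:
r(t) = 7/5 + t/5 + t²/5 (r(t) = 7/5 + (t + t*t)/5 = 7/5 + (t + t²)/5 = 7/5 + (t/5 + t²/5) = 7/5 + t/5 + t²/5)
x(z, j) = j + 2*z (x(z, j) = z + (j + z) = j + 2*z)
d(D) = 2*D/(-31/5 + D) (d(D) = (D + D)/(D + ((7/5 + (⅕)*(-2) + (⅕)*(-2)²) + 2*(-4))) = (2*D)/(D + ((7/5 - ⅖ + (⅕)*4) - 8)) = (2*D)/(D + ((7/5 - ⅖ + ⅘) - 8)) = (2*D)/(D + (9/5 - 8)) = (2*D)/(D - 31/5) = (2*D)/(-31/5 + D) = 2*D/(-31/5 + D))
(-229 + d(11))*155 = (-229 + 10*11/(-31 + 5*11))*155 = (-229 + 10*11/(-31 + 55))*155 = (-229 + 10*11/24)*155 = (-229 + 10*11*(1/24))*155 = (-229 + 55/12)*155 = -2693/12*155 = -417415/12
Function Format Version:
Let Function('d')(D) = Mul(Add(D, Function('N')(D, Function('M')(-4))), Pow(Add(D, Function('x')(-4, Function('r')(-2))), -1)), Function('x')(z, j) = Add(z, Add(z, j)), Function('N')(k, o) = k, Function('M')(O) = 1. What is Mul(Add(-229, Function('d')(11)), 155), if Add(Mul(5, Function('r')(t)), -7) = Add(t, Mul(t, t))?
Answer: Rational(-417415, 12) ≈ -34785.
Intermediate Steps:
Function('r')(t) = Add(Rational(7, 5), Mul(Rational(1, 5), t), Mul(Rational(1, 5), Pow(t, 2))) (Function('r')(t) = Add(Rational(7, 5), Mul(Rational(1, 5), Add(t, Mul(t, t)))) = Add(Rational(7, 5), Mul(Rational(1, 5), Add(t, Pow(t, 2)))) = Add(Rational(7, 5), Add(Mul(Rational(1, 5), t), Mul(Rational(1, 5), Pow(t, 2)))) = Add(Rational(7, 5), Mul(Rational(1, 5), t), Mul(Rational(1, 5), Pow(t, 2))))
Function('x')(z, j) = Add(j, Mul(2, z)) (Function('x')(z, j) = Add(z, Add(j, z)) = Add(j, Mul(2, z)))
Function('d')(D) = Mul(2, D, Pow(Add(Rational(-31, 5), D), -1)) (Function('d')(D) = Mul(Add(D, D), Pow(Add(D, Add(Add(Rational(7, 5), Mul(Rational(1, 5), -2), Mul(Rational(1, 5), Pow(-2, 2))), Mul(2, -4))), -1)) = Mul(Mul(2, D), Pow(Add(D, Add(Add(Rational(7, 5), Rational(-2, 5), Mul(Rational(1, 5), 4)), -8)), -1)) = Mul(Mul(2, D), Pow(Add(D, Add(Add(Rational(7, 5), Rational(-2, 5), Rational(4, 5)), -8)), -1)) = Mul(Mul(2, D), Pow(Add(D, Add(Rational(9, 5), -8)), -1)) = Mul(Mul(2, D), Pow(Add(D, Rational(-31, 5)), -1)) = Mul(Mul(2, D), Pow(Add(Rational(-31, 5), D), -1)) = Mul(2, D, Pow(Add(Rational(-31, 5), D), -1)))
Mul(Add(-229, Function('d')(11)), 155) = Mul(Add(-229, Mul(10, 11, Pow(Add(-31, Mul(5, 11)), -1))), 155) = Mul(Add(-229, Mul(10, 11, Pow(Add(-31, 55), -1))), 155) = Mul(Add(-229, Mul(10, 11, Pow(24, -1))), 155) = Mul(Add(-229, Mul(10, 11, Rational(1, 24))), 155) = Mul(Add(-229, Rational(55, 12)), 155) = Mul(Rational(-2693, 12), 155) = Rational(-417415, 12)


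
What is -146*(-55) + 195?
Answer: 8225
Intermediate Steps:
-146*(-55) + 195 = 8030 + 195 = 8225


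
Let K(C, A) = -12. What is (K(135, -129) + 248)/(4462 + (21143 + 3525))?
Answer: 118/14565 ≈ 0.0081016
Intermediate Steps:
(K(135, -129) + 248)/(4462 + (21143 + 3525)) = (-12 + 248)/(4462 + (21143 + 3525)) = 236/(4462 + 24668) = 236/29130 = 236*(1/29130) = 118/14565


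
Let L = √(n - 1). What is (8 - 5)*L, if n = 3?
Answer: 3*√2 ≈ 4.2426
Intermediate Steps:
L = √2 (L = √(3 - 1) = √2 ≈ 1.4142)
(8 - 5)*L = (8 - 5)*√2 = 3*√2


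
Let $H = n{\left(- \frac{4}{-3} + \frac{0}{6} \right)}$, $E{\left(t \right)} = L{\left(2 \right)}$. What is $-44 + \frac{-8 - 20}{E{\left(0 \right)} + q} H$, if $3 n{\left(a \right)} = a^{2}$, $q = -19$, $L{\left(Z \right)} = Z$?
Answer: $- \frac{19748}{459} \approx -43.024$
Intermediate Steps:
$E{\left(t \right)} = 2$
$n{\left(a \right)} = \frac{a^{2}}{3}$
$H = \frac{16}{27}$ ($H = \frac{\left(- \frac{4}{-3} + \frac{0}{6}\right)^{2}}{3} = \frac{\left(\left(-4\right) \left(- \frac{1}{3}\right) + 0 \cdot \frac{1}{6}\right)^{2}}{3} = \frac{\left(\frac{4}{3} + 0\right)^{2}}{3} = \frac{\left(\frac{4}{3}\right)^{2}}{3} = \frac{1}{3} \cdot \frac{16}{9} = \frac{16}{27} \approx 0.59259$)
$-44 + \frac{-8 - 20}{E{\left(0 \right)} + q} H = -44 + \frac{-8 - 20}{2 - 19} \cdot \frac{16}{27} = -44 + - \frac{28}{-17} \cdot \frac{16}{27} = -44 + \left(-28\right) \left(- \frac{1}{17}\right) \frac{16}{27} = -44 + \frac{28}{17} \cdot \frac{16}{27} = -44 + \frac{448}{459} = - \frac{19748}{459}$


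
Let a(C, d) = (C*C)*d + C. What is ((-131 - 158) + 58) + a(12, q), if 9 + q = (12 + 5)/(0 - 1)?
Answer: -3963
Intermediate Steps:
q = -26 (q = -9 + (12 + 5)/(0 - 1) = -9 + 17/(-1) = -9 + 17*(-1) = -9 - 17 = -26)
a(C, d) = C + d*C**2 (a(C, d) = C**2*d + C = d*C**2 + C = C + d*C**2)
((-131 - 158) + 58) + a(12, q) = ((-131 - 158) + 58) + 12*(1 + 12*(-26)) = (-289 + 58) + 12*(1 - 312) = -231 + 12*(-311) = -231 - 3732 = -3963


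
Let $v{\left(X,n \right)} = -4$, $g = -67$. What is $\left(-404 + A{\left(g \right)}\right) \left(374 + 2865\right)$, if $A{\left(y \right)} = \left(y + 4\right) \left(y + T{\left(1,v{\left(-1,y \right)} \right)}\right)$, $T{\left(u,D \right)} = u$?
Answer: $12159206$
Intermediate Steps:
$A{\left(y \right)} = \left(1 + y\right) \left(4 + y\right)$ ($A{\left(y \right)} = \left(y + 4\right) \left(y + 1\right) = \left(4 + y\right) \left(1 + y\right) = \left(1 + y\right) \left(4 + y\right)$)
$\left(-404 + A{\left(g \right)}\right) \left(374 + 2865\right) = \left(-404 + \left(4 + \left(-67\right)^{2} + 5 \left(-67\right)\right)\right) \left(374 + 2865\right) = \left(-404 + \left(4 + 4489 - 335\right)\right) 3239 = \left(-404 + 4158\right) 3239 = 3754 \cdot 3239 = 12159206$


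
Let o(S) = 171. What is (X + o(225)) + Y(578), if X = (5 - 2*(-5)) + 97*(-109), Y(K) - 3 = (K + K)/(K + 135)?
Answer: -7402636/713 ≈ -10382.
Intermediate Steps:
Y(K) = 3 + 2*K/(135 + K) (Y(K) = 3 + (K + K)/(K + 135) = 3 + (2*K)/(135 + K) = 3 + 2*K/(135 + K))
X = -10558 (X = (5 + 10) - 10573 = 15 - 10573 = -10558)
(X + o(225)) + Y(578) = (-10558 + 171) + 5*(81 + 578)/(135 + 578) = -10387 + 5*659/713 = -10387 + 5*(1/713)*659 = -10387 + 3295/713 = -7402636/713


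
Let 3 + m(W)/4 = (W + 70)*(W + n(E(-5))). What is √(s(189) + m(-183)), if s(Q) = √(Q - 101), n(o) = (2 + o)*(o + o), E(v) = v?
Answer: √(69144 + 2*√22) ≈ 262.97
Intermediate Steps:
n(o) = 2*o*(2 + o) (n(o) = (2 + o)*(2*o) = 2*o*(2 + o))
s(Q) = √(-101 + Q)
m(W) = -12 + 4*(30 + W)*(70 + W) (m(W) = -12 + 4*((W + 70)*(W + 2*(-5)*(2 - 5))) = -12 + 4*((70 + W)*(W + 2*(-5)*(-3))) = -12 + 4*((70 + W)*(W + 30)) = -12 + 4*((70 + W)*(30 + W)) = -12 + 4*((30 + W)*(70 + W)) = -12 + 4*(30 + W)*(70 + W))
√(s(189) + m(-183)) = √(√(-101 + 189) + (8388 + 4*(-183)² + 400*(-183))) = √(√88 + (8388 + 4*33489 - 73200)) = √(2*√22 + (8388 + 133956 - 73200)) = √(2*√22 + 69144) = √(69144 + 2*√22)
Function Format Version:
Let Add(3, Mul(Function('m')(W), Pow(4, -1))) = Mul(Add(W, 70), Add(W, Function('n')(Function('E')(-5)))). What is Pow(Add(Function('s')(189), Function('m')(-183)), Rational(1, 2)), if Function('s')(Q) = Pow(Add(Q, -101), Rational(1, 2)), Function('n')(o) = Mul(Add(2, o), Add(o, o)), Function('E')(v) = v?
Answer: Pow(Add(69144, Mul(2, Pow(22, Rational(1, 2)))), Rational(1, 2)) ≈ 262.97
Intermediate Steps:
Function('n')(o) = Mul(2, o, Add(2, o)) (Function('n')(o) = Mul(Add(2, o), Mul(2, o)) = Mul(2, o, Add(2, o)))
Function('s')(Q) = Pow(Add(-101, Q), Rational(1, 2))
Function('m')(W) = Add(-12, Mul(4, Add(30, W), Add(70, W))) (Function('m')(W) = Add(-12, Mul(4, Mul(Add(W, 70), Add(W, Mul(2, -5, Add(2, -5)))))) = Add(-12, Mul(4, Mul(Add(70, W), Add(W, Mul(2, -5, -3))))) = Add(-12, Mul(4, Mul(Add(70, W), Add(W, 30)))) = Add(-12, Mul(4, Mul(Add(70, W), Add(30, W)))) = Add(-12, Mul(4, Mul(Add(30, W), Add(70, W)))) = Add(-12, Mul(4, Add(30, W), Add(70, W))))
Pow(Add(Function('s')(189), Function('m')(-183)), Rational(1, 2)) = Pow(Add(Pow(Add(-101, 189), Rational(1, 2)), Add(8388, Mul(4, Pow(-183, 2)), Mul(400, -183))), Rational(1, 2)) = Pow(Add(Pow(88, Rational(1, 2)), Add(8388, Mul(4, 33489), -73200)), Rational(1, 2)) = Pow(Add(Mul(2, Pow(22, Rational(1, 2))), Add(8388, 133956, -73200)), Rational(1, 2)) = Pow(Add(Mul(2, Pow(22, Rational(1, 2))), 69144), Rational(1, 2)) = Pow(Add(69144, Mul(2, Pow(22, Rational(1, 2)))), Rational(1, 2))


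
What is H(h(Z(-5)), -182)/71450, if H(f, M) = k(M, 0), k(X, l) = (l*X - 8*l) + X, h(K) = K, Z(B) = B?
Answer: -91/35725 ≈ -0.0025472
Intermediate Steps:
k(X, l) = X - 8*l + X*l (k(X, l) = (X*l - 8*l) + X = (-8*l + X*l) + X = X - 8*l + X*l)
H(f, M) = M (H(f, M) = M - 8*0 + M*0 = M + 0 + 0 = M)
H(h(Z(-5)), -182)/71450 = -182/71450 = -182*1/71450 = -91/35725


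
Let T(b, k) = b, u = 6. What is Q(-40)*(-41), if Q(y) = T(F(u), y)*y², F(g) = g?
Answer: -393600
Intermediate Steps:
Q(y) = 6*y²
Q(-40)*(-41) = (6*(-40)²)*(-41) = (6*1600)*(-41) = 9600*(-41) = -393600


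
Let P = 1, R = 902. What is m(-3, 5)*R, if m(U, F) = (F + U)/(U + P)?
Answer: -902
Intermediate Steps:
m(U, F) = (F + U)/(1 + U) (m(U, F) = (F + U)/(U + 1) = (F + U)/(1 + U))
m(-3, 5)*R = ((5 - 3)/(1 - 3))*902 = (2/(-2))*902 = -1/2*2*902 = -1*902 = -902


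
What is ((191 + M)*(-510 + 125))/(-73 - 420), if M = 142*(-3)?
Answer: -90475/493 ≈ -183.52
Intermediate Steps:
M = -426
((191 + M)*(-510 + 125))/(-73 - 420) = ((191 - 426)*(-510 + 125))/(-73 - 420) = -235*(-385)/(-493) = 90475*(-1/493) = -90475/493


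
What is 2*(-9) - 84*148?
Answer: -12450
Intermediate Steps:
2*(-9) - 84*148 = -18 - 12432 = -12450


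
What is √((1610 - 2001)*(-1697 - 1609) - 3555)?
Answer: √1289091 ≈ 1135.4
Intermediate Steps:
√((1610 - 2001)*(-1697 - 1609) - 3555) = √(-391*(-3306) - 3555) = √(1292646 - 3555) = √1289091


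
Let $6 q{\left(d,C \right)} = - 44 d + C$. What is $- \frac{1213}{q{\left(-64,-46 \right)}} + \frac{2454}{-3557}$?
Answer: $- \frac{16342713}{4926445} \approx -3.3173$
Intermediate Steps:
$q{\left(d,C \right)} = - \frac{22 d}{3} + \frac{C}{6}$ ($q{\left(d,C \right)} = \frac{- 44 d + C}{6} = \frac{C - 44 d}{6} = - \frac{22 d}{3} + \frac{C}{6}$)
$- \frac{1213}{q{\left(-64,-46 \right)}} + \frac{2454}{-3557} = - \frac{1213}{\left(- \frac{22}{3}\right) \left(-64\right) + \frac{1}{6} \left(-46\right)} + \frac{2454}{-3557} = - \frac{1213}{\frac{1408}{3} - \frac{23}{3}} + 2454 \left(- \frac{1}{3557}\right) = - \frac{1213}{\frac{1385}{3}} - \frac{2454}{3557} = \left(-1213\right) \frac{3}{1385} - \frac{2454}{3557} = - \frac{3639}{1385} - \frac{2454}{3557} = - \frac{16342713}{4926445}$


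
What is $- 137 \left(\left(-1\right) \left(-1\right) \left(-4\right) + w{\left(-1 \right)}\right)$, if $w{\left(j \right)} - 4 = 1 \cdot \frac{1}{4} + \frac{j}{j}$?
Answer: $- \frac{685}{4} \approx -171.25$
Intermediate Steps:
$w{\left(j \right)} = \frac{21}{4}$ ($w{\left(j \right)} = 4 + \left(1 \cdot \frac{1}{4} + \frac{j}{j}\right) = 4 + \left(1 \cdot \frac{1}{4} + 1\right) = 4 + \left(\frac{1}{4} + 1\right) = 4 + \frac{5}{4} = \frac{21}{4}$)
$- 137 \left(\left(-1\right) \left(-1\right) \left(-4\right) + w{\left(-1 \right)}\right) = - 137 \left(\left(-1\right) \left(-1\right) \left(-4\right) + \frac{21}{4}\right) = - 137 \left(1 \left(-4\right) + \frac{21}{4}\right) = - 137 \left(-4 + \frac{21}{4}\right) = \left(-137\right) \frac{5}{4} = - \frac{685}{4}$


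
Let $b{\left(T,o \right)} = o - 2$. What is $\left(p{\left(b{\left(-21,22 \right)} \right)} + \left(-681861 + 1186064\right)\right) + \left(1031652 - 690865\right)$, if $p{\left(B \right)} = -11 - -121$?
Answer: $845100$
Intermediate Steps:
$b{\left(T,o \right)} = -2 + o$
$p{\left(B \right)} = 110$ ($p{\left(B \right)} = -11 + 121 = 110$)
$\left(p{\left(b{\left(-21,22 \right)} \right)} + \left(-681861 + 1186064\right)\right) + \left(1031652 - 690865\right) = \left(110 + \left(-681861 + 1186064\right)\right) + \left(1031652 - 690865\right) = \left(110 + 504203\right) + 340787 = 504313 + 340787 = 845100$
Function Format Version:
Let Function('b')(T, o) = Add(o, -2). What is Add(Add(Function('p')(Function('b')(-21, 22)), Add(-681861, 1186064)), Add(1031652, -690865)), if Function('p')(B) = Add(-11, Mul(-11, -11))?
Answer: 845100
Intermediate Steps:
Function('b')(T, o) = Add(-2, o)
Function('p')(B) = 110 (Function('p')(B) = Add(-11, 121) = 110)
Add(Add(Function('p')(Function('b')(-21, 22)), Add(-681861, 1186064)), Add(1031652, -690865)) = Add(Add(110, Add(-681861, 1186064)), Add(1031652, -690865)) = Add(Add(110, 504203), 340787) = Add(504313, 340787) = 845100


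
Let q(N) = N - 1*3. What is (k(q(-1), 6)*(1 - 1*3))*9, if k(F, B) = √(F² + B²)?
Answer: -36*√13 ≈ -129.80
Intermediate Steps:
q(N) = -3 + N (q(N) = N - 3 = -3 + N)
k(F, B) = √(B² + F²)
(k(q(-1), 6)*(1 - 1*3))*9 = (√(6² + (-3 - 1)²)*(1 - 1*3))*9 = (√(36 + (-4)²)*(1 - 3))*9 = (√(36 + 16)*(-2))*9 = (√52*(-2))*9 = ((2*√13)*(-2))*9 = -4*√13*9 = -36*√13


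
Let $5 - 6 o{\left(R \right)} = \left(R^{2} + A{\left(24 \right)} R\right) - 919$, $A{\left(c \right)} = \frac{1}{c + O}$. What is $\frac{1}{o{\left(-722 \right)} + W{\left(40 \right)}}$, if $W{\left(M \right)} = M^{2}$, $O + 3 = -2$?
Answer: $- \frac{3}{255361} \approx -1.1748 \cdot 10^{-5}$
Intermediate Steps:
$O = -5$ ($O = -3 - 2 = -5$)
$A{\left(c \right)} = \frac{1}{-5 + c}$ ($A{\left(c \right)} = \frac{1}{c - 5} = \frac{1}{-5 + c}$)
$o{\left(R \right)} = 154 - \frac{R^{2}}{6} - \frac{R}{114}$ ($o{\left(R \right)} = \frac{5}{6} - \frac{\left(R^{2} + \frac{R}{-5 + 24}\right) - 919}{6} = \frac{5}{6} - \frac{\left(R^{2} + \frac{R}{19}\right) - 919}{6} = \frac{5}{6} - \frac{-919 + R^{2} + \frac{R}{19}}{6} = \frac{5}{6} - \left(- \frac{919}{6} + \frac{R^{2}}{6} + \frac{R}{114}\right) = 154 - \frac{R^{2}}{6} - \frac{R}{114}$)
$\frac{1}{o{\left(-722 \right)} + W{\left(40 \right)}} = \frac{1}{\left(154 - \frac{\left(-722\right)^{2}}{6} - - \frac{19}{3}\right) + 40^{2}} = \frac{1}{\left(154 - \frac{260642}{3} + \frac{19}{3}\right) + 1600} = \frac{1}{- \frac{260161}{3} + 1600} = \frac{1}{- \frac{255361}{3}} = - \frac{3}{255361}$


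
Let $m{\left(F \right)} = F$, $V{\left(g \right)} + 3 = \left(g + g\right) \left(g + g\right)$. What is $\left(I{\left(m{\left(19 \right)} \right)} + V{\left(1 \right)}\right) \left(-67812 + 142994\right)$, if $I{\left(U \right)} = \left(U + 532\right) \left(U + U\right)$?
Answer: $1574235898$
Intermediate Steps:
$V{\left(g \right)} = -3 + 4 g^{2}$ ($V{\left(g \right)} = -3 + \left(g + g\right) \left(g + g\right) = -3 + 2 g 2 g = -3 + 4 g^{2}$)
$I{\left(U \right)} = 2 U \left(532 + U\right)$ ($I{\left(U \right)} = \left(532 + U\right) 2 U = 2 U \left(532 + U\right)$)
$\left(I{\left(m{\left(19 \right)} \right)} + V{\left(1 \right)}\right) \left(-67812 + 142994\right) = \left(2 \cdot 19 \left(532 + 19\right) - \left(3 - 4 \cdot 1^{2}\right)\right) \left(-67812 + 142994\right) = \left(2 \cdot 19 \cdot 551 + \left(-3 + 4 \cdot 1\right)\right) 75182 = \left(20938 + \left(-3 + 4\right)\right) 75182 = \left(20938 + 1\right) 75182 = 20939 \cdot 75182 = 1574235898$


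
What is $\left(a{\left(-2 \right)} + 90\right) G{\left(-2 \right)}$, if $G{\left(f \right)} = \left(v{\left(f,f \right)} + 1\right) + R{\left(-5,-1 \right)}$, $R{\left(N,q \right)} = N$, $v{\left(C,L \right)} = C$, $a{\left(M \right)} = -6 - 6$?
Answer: $-468$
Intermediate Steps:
$a{\left(M \right)} = -12$
$G{\left(f \right)} = -4 + f$ ($G{\left(f \right)} = \left(f + 1\right) - 5 = \left(1 + f\right) - 5 = -4 + f$)
$\left(a{\left(-2 \right)} + 90\right) G{\left(-2 \right)} = \left(-12 + 90\right) \left(-4 - 2\right) = 78 \left(-6\right) = -468$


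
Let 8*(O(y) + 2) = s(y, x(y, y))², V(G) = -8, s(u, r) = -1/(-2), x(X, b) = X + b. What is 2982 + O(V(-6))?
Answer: 95361/32 ≈ 2980.0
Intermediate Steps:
s(u, r) = ½ (s(u, r) = -1*(-½) = ½)
O(y) = -63/32 (O(y) = -2 + (½)²/8 = -2 + (⅛)*(¼) = -2 + 1/32 = -63/32)
2982 + O(V(-6)) = 2982 - 63/32 = 95361/32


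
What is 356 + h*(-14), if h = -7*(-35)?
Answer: -3074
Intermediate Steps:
h = 245
356 + h*(-14) = 356 + 245*(-14) = 356 - 3430 = -3074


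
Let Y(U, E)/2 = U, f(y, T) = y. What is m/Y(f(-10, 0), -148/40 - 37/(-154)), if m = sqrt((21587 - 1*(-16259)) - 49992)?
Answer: -I*sqrt(12146)/20 ≈ -5.5104*I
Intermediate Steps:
Y(U, E) = 2*U
m = I*sqrt(12146) (m = sqrt((21587 + 16259) - 49992) = sqrt(37846 - 49992) = sqrt(-12146) = I*sqrt(12146) ≈ 110.21*I)
m/Y(f(-10, 0), -148/40 - 37/(-154)) = (I*sqrt(12146))/((2*(-10))) = (I*sqrt(12146))/(-20) = (I*sqrt(12146))*(-1/20) = -I*sqrt(12146)/20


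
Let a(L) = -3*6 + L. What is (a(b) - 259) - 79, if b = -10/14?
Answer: -2497/7 ≈ -356.71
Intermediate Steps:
b = -5/7 (b = -10*1/14 = -5/7 ≈ -0.71429)
a(L) = -18 + L
(a(b) - 259) - 79 = ((-18 - 5/7) - 259) - 79 = (-131/7 - 259) - 79 = -1944/7 - 79 = -2497/7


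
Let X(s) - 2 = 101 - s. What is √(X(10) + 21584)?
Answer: √21677 ≈ 147.23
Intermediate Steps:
X(s) = 103 - s (X(s) = 2 + (101 - s) = 103 - s)
√(X(10) + 21584) = √((103 - 1*10) + 21584) = √((103 - 10) + 21584) = √(93 + 21584) = √21677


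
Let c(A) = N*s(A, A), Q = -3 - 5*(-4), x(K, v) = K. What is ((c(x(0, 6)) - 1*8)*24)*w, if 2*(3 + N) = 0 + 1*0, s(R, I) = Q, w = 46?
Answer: -65136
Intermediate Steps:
Q = 17 (Q = -3 + 20 = 17)
s(R, I) = 17
N = -3 (N = -3 + (0 + 1*0)/2 = -3 + (0 + 0)/2 = -3 + (½)*0 = -3 + 0 = -3)
c(A) = -51 (c(A) = -3*17 = -51)
((c(x(0, 6)) - 1*8)*24)*w = ((-51 - 1*8)*24)*46 = ((-51 - 8)*24)*46 = -59*24*46 = -1416*46 = -65136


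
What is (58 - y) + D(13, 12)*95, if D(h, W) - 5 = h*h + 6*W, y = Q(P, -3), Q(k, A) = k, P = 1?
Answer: 23427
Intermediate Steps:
y = 1
D(h, W) = 5 + h² + 6*W (D(h, W) = 5 + (h*h + 6*W) = 5 + (h² + 6*W) = 5 + h² + 6*W)
(58 - y) + D(13, 12)*95 = (58 - 1*1) + (5 + 13² + 6*12)*95 = (58 - 1) + (5 + 169 + 72)*95 = 57 + 246*95 = 57 + 23370 = 23427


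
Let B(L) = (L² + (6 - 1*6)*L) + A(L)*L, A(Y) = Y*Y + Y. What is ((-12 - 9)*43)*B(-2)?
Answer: 0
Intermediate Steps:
A(Y) = Y + Y² (A(Y) = Y² + Y = Y + Y²)
B(L) = L² + L²*(1 + L) (B(L) = (L² + (6 - 1*6)*L) + (L*(1 + L))*L = (L² + (6 - 6)*L) + L²*(1 + L) = (L² + 0*L) + L²*(1 + L) = (L² + 0) + L²*(1 + L) = L² + L²*(1 + L))
((-12 - 9)*43)*B(-2) = ((-12 - 9)*43)*((-2)²*(2 - 2)) = (-21*43)*(4*0) = -903*0 = 0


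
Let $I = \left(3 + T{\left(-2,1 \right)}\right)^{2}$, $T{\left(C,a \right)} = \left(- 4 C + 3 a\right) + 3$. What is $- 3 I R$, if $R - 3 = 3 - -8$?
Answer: $-12138$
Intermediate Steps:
$T{\left(C,a \right)} = 3 - 4 C + 3 a$
$I = 289$ ($I = \left(3 + \left(3 - -8 + 3 \cdot 1\right)\right)^{2} = \left(3 + \left(3 + 8 + 3\right)\right)^{2} = \left(3 + 14\right)^{2} = 17^{2} = 289$)
$R = 14$ ($R = 3 + \left(3 - -8\right) = 3 + \left(3 + 8\right) = 3 + 11 = 14$)
$- 3 I R = \left(-3\right) 289 \cdot 14 = \left(-867\right) 14 = -12138$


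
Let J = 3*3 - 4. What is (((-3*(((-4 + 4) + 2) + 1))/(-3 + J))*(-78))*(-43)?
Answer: -15093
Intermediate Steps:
J = 5 (J = 9 - 4 = 5)
(((-3*(((-4 + 4) + 2) + 1))/(-3 + J))*(-78))*(-43) = (((-3*(((-4 + 4) + 2) + 1))/(-3 + 5))*(-78))*(-43) = ((-3*((0 + 2) + 1)/2)*(-78))*(-43) = ((-3*(2 + 1)*(1/2))*(-78))*(-43) = ((-3*3*(1/2))*(-78))*(-43) = (-9*1/2*(-78))*(-43) = -9/2*(-78)*(-43) = 351*(-43) = -15093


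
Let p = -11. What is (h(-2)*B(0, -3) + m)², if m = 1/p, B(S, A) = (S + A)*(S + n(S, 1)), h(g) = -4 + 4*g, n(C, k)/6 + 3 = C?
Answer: 50822641/121 ≈ 4.2002e+5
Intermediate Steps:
n(C, k) = -18 + 6*C
B(S, A) = (-18 + 7*S)*(A + S) (B(S, A) = (S + A)*(S + (-18 + 6*S)) = (A + S)*(-18 + 7*S) = (-18 + 7*S)*(A + S))
m = -1/11 (m = 1/(-11) = -1/11 ≈ -0.090909)
(h(-2)*B(0, -3) + m)² = ((-4 + 4*(-2))*(-18*(-3) - 18*0 + 7*0² + 7*(-3)*0) - 1/11)² = ((-4 - 8)*(54 + 0 + 7*0 + 0) - 1/11)² = (-12*(54 + 0 + 0 + 0) - 1/11)² = (-12*54 - 1/11)² = (-648 - 1/11)² = (-7129/11)² = 50822641/121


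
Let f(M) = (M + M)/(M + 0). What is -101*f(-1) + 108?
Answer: -94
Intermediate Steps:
f(M) = 2 (f(M) = (2*M)/M = 2)
-101*f(-1) + 108 = -101*2 + 108 = -202 + 108 = -94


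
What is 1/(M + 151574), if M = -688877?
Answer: -1/537303 ≈ -1.8611e-6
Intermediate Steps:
1/(M + 151574) = 1/(-688877 + 151574) = 1/(-537303) = -1/537303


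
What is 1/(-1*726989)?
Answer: -1/726989 ≈ -1.3755e-6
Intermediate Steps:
1/(-1*726989) = 1/(-726989) = -1/726989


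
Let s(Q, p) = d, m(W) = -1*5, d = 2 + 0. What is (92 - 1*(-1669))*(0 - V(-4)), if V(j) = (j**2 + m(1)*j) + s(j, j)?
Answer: -66918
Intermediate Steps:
d = 2
m(W) = -5
s(Q, p) = 2
V(j) = 2 + j**2 - 5*j (V(j) = (j**2 - 5*j) + 2 = 2 + j**2 - 5*j)
(92 - 1*(-1669))*(0 - V(-4)) = (92 - 1*(-1669))*(0 - (2 + (-4)**2 - 5*(-4))) = (92 + 1669)*(0 - (2 + 16 + 20)) = 1761*(0 - 1*38) = 1761*(0 - 38) = 1761*(-38) = -66918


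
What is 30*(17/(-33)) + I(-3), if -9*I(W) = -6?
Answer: -488/33 ≈ -14.788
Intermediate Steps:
I(W) = 2/3 (I(W) = -1/9*(-6) = 2/3)
30*(17/(-33)) + I(-3) = 30*(17/(-33)) + 2/3 = 30*(17*(-1/33)) + 2/3 = 30*(-17/33) + 2/3 = -170/11 + 2/3 = -488/33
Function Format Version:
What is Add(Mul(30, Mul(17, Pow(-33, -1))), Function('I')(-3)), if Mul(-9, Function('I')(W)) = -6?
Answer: Rational(-488, 33) ≈ -14.788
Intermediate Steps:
Function('I')(W) = Rational(2, 3) (Function('I')(W) = Mul(Rational(-1, 9), -6) = Rational(2, 3))
Add(Mul(30, Mul(17, Pow(-33, -1))), Function('I')(-3)) = Add(Mul(30, Mul(17, Pow(-33, -1))), Rational(2, 3)) = Add(Mul(30, Mul(17, Rational(-1, 33))), Rational(2, 3)) = Add(Mul(30, Rational(-17, 33)), Rational(2, 3)) = Add(Rational(-170, 11), Rational(2, 3)) = Rational(-488, 33)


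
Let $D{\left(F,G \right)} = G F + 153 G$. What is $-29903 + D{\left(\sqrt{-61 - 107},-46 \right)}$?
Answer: $-36941 - 92 i \sqrt{42} \approx -36941.0 - 596.23 i$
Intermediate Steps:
$D{\left(F,G \right)} = 153 G + F G$ ($D{\left(F,G \right)} = F G + 153 G = 153 G + F G$)
$-29903 + D{\left(\sqrt{-61 - 107},-46 \right)} = -29903 - 46 \left(153 + \sqrt{-61 - 107}\right) = -29903 - 46 \left(153 + \sqrt{-168}\right) = -29903 - 46 \left(153 + 2 i \sqrt{42}\right) = -29903 - \left(7038 + 92 i \sqrt{42}\right) = -36941 - 92 i \sqrt{42}$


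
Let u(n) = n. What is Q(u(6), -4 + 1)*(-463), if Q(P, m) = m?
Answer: 1389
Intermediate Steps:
Q(u(6), -4 + 1)*(-463) = (-4 + 1)*(-463) = -3*(-463) = 1389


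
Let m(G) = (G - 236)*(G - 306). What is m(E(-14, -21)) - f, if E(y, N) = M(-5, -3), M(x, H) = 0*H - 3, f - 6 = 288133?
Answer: -214288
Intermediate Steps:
f = 288139 (f = 6 + 288133 = 288139)
M(x, H) = -3 (M(x, H) = 0 - 3 = -3)
E(y, N) = -3
m(G) = (-306 + G)*(-236 + G) (m(G) = (-236 + G)*(-306 + G) = (-306 + G)*(-236 + G))
m(E(-14, -21)) - f = (72216 + (-3)² - 542*(-3)) - 1*288139 = (72216 + 9 + 1626) - 288139 = 73851 - 288139 = -214288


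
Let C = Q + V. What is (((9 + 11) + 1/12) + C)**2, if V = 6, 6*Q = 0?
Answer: 97969/144 ≈ 680.34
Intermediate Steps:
Q = 0 (Q = (1/6)*0 = 0)
C = 6 (C = 0 + 6 = 6)
(((9 + 11) + 1/12) + C)**2 = (((9 + 11) + 1/12) + 6)**2 = ((20 + 1/12) + 6)**2 = (241/12 + 6)**2 = (313/12)**2 = 97969/144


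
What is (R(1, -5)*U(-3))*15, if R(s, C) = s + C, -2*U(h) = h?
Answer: -90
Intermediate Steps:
U(h) = -h/2
R(s, C) = C + s
(R(1, -5)*U(-3))*15 = ((-5 + 1)*(-½*(-3)))*15 = -4*3/2*15 = -6*15 = -90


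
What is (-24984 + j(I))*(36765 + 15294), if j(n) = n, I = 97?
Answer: -1295592333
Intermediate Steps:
(-24984 + j(I))*(36765 + 15294) = (-24984 + 97)*(36765 + 15294) = -24887*52059 = -1295592333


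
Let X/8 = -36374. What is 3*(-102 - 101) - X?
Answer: 290383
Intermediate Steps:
X = -290992 (X = 8*(-36374) = -290992)
3*(-102 - 101) - X = 3*(-102 - 101) - 1*(-290992) = 3*(-203) + 290992 = -609 + 290992 = 290383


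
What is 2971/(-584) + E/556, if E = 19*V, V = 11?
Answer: -382455/81176 ≈ -4.7114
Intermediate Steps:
E = 209 (E = 19*11 = 209)
2971/(-584) + E/556 = 2971/(-584) + 209/556 = 2971*(-1/584) + 209*(1/556) = -2971/584 + 209/556 = -382455/81176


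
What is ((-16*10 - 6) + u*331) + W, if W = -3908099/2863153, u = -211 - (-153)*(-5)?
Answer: -925437947065/2863153 ≈ -3.2322e+5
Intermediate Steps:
u = -976 (u = -211 - 1*765 = -211 - 765 = -976)
W = -3908099/2863153 (W = -3908099*1/2863153 = -3908099/2863153 ≈ -1.3650)
((-16*10 - 6) + u*331) + W = ((-16*10 - 6) - 976*331) - 3908099/2863153 = ((-160 - 6) - 323056) - 3908099/2863153 = (-166 - 323056) - 3908099/2863153 = -323222 - 3908099/2863153 = -925437947065/2863153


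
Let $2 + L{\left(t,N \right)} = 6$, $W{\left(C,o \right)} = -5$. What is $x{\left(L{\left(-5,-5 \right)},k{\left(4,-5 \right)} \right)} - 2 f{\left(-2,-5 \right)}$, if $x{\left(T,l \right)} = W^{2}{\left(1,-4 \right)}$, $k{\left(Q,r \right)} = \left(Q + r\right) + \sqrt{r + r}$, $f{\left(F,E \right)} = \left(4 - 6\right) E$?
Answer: $5$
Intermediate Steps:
$L{\left(t,N \right)} = 4$ ($L{\left(t,N \right)} = -2 + 6 = 4$)
$f{\left(F,E \right)} = - 2 E$ ($f{\left(F,E \right)} = \left(4 - 6\right) E = - 2 E$)
$k{\left(Q,r \right)} = Q + r + \sqrt{2} \sqrt{r}$ ($k{\left(Q,r \right)} = \left(Q + r\right) + \sqrt{2 r} = \left(Q + r\right) + \sqrt{2} \sqrt{r} = Q + r + \sqrt{2} \sqrt{r}$)
$x{\left(T,l \right)} = 25$ ($x{\left(T,l \right)} = \left(-5\right)^{2} = 25$)
$x{\left(L{\left(-5,-5 \right)},k{\left(4,-5 \right)} \right)} - 2 f{\left(-2,-5 \right)} = 25 - 2 \left(\left(-2\right) \left(-5\right)\right) = 25 - 20 = 5$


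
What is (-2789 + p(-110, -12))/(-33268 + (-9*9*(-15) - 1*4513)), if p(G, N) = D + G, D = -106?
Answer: 3005/36566 ≈ 0.082180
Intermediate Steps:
p(G, N) = -106 + G
(-2789 + p(-110, -12))/(-33268 + (-9*9*(-15) - 1*4513)) = (-2789 + (-106 - 110))/(-33268 + (-9*9*(-15) - 1*4513)) = (-2789 - 216)/(-33268 + (-81*(-15) - 4513)) = -3005/(-33268 + (1215 - 4513)) = -3005/(-33268 - 3298) = -3005/(-36566) = -3005*(-1/36566) = 3005/36566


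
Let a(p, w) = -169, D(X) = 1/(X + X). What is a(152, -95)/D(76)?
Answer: -25688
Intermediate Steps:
D(X) = 1/(2*X)
a(152, -95)/D(76) = -169/((1/2)/76) = -169/((1/2)*(1/76)) = -169/1/152 = -169*152 = -25688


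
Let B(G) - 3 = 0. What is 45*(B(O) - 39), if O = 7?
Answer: -1620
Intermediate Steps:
B(G) = 3 (B(G) = 3 + 0 = 3)
45*(B(O) - 39) = 45*(3 - 39) = 45*(-36) = -1620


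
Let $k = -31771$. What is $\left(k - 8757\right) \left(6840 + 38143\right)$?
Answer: $-1823071024$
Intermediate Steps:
$\left(k - 8757\right) \left(6840 + 38143\right) = \left(-31771 - 8757\right) \left(6840 + 38143\right) = \left(-40528\right) 44983 = -1823071024$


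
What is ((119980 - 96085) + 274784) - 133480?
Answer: 165199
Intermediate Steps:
((119980 - 96085) + 274784) - 133480 = (23895 + 274784) - 133480 = 298679 - 133480 = 165199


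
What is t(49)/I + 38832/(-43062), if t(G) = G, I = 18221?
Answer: -16796377/18681731 ≈ -0.89908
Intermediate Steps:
t(49)/I + 38832/(-43062) = 49/18221 + 38832/(-43062) = 49*(1/18221) + 38832*(-1/43062) = 7/2603 - 6472/7177 = -16796377/18681731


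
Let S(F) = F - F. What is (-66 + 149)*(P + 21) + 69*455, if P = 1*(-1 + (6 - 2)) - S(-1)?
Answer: 33387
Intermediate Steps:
S(F) = 0
P = 3 (P = 1*(-1 + (6 - 2)) - 1*0 = 1*(-1 + 4) + 0 = 1*3 + 0 = 3 + 0 = 3)
(-66 + 149)*(P + 21) + 69*455 = (-66 + 149)*(3 + 21) + 69*455 = 83*24 + 31395 = 1992 + 31395 = 33387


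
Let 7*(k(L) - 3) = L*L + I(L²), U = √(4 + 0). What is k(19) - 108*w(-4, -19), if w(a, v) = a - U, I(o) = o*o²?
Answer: 47050799/7 ≈ 6.7215e+6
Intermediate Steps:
U = 2 (U = √4 = 2)
I(o) = o³
k(L) = 3 + L²/7 + L⁶/7 (k(L) = 3 + (L*L + (L²)³)/7 = 3 + (L² + L⁶)/7 = 3 + (L²/7 + L⁶/7) = 3 + L²/7 + L⁶/7)
w(a, v) = -2 + a (w(a, v) = a - 1*2 = a - 2 = -2 + a)
k(19) - 108*w(-4, -19) = (3 + (⅐)*19² + (⅐)*19⁶) - 108*(-2 - 4) = (3 + (⅐)*361 + (⅐)*47045881) - 108*(-6) = (3 + 361/7 + 47045881/7) + 648 = 47046263/7 + 648 = 47050799/7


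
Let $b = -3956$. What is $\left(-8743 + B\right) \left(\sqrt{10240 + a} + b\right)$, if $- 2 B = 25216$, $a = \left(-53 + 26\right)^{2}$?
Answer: $84464556 - 21351 \sqrt{10969} \approx 8.2228 \cdot 10^{7}$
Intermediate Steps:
$a = 729$ ($a = \left(-27\right)^{2} = 729$)
$B = -12608$ ($B = \left(- \frac{1}{2}\right) 25216 = -12608$)
$\left(-8743 + B\right) \left(\sqrt{10240 + a} + b\right) = \left(-8743 - 12608\right) \left(\sqrt{10240 + 729} - 3956\right) = - 21351 \left(\sqrt{10969} - 3956\right) = - 21351 \left(-3956 + \sqrt{10969}\right) = 84464556 - 21351 \sqrt{10969}$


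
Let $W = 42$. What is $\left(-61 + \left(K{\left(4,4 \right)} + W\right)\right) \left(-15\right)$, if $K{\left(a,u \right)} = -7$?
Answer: $390$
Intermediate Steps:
$\left(-61 + \left(K{\left(4,4 \right)} + W\right)\right) \left(-15\right) = \left(-61 + \left(-7 + 42\right)\right) \left(-15\right) = \left(-61 + 35\right) \left(-15\right) = \left(-26\right) \left(-15\right) = 390$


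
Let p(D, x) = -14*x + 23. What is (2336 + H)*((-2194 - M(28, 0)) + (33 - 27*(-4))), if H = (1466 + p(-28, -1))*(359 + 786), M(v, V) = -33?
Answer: -3481007420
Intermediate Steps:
p(D, x) = 23 - 14*x
H = 1720935 (H = (1466 + (23 - 14*(-1)))*(359 + 786) = (1466 + (23 + 14))*1145 = (1466 + 37)*1145 = 1503*1145 = 1720935)
(2336 + H)*((-2194 - M(28, 0)) + (33 - 27*(-4))) = (2336 + 1720935)*((-2194 - 1*(-33)) + (33 - 27*(-4))) = 1723271*((-2194 + 33) + (33 + 108)) = 1723271*(-2161 + 141) = 1723271*(-2020) = -3481007420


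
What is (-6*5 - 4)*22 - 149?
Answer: -897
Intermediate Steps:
(-6*5 - 4)*22 - 149 = (-30 - 4)*22 - 149 = -34*22 - 149 = -748 - 149 = -897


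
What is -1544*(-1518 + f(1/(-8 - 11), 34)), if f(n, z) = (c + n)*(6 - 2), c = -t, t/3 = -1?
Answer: 44186192/19 ≈ 2.3256e+6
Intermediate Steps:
t = -3 (t = 3*(-1) = -3)
c = 3 (c = -1*(-3) = 3)
f(n, z) = 12 + 4*n (f(n, z) = (3 + n)*(6 - 2) = (3 + n)*4 = 12 + 4*n)
-1544*(-1518 + f(1/(-8 - 11), 34)) = -1544*(-1518 + (12 + 4/(-8 - 11))) = -1544*(-1518 + (12 + 4/(-19))) = -1544*(-1518 + (12 + 4*(-1/19))) = -1544*(-1518 + (12 - 4/19)) = -1544*(-1518 + 224/19) = -1544*(-28618/19) = 44186192/19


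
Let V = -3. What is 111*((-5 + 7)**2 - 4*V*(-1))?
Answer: -888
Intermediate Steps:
111*((-5 + 7)**2 - 4*V*(-1)) = 111*((-5 + 7)**2 - 4*(-3)*(-1)) = 111*(2**2 + 12*(-1)) = 111*(4 - 12) = 111*(-8) = -888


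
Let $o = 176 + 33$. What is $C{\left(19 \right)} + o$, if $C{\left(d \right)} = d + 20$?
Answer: $248$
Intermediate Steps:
$C{\left(d \right)} = 20 + d$
$o = 209$
$C{\left(19 \right)} + o = \left(20 + 19\right) + 209 = 39 + 209 = 248$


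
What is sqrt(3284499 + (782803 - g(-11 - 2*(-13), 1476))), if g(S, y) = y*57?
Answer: sqrt(3983170) ≈ 1995.8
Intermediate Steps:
g(S, y) = 57*y
sqrt(3284499 + (782803 - g(-11 - 2*(-13), 1476))) = sqrt(3284499 + (782803 - 57*1476)) = sqrt(3284499 + (782803 - 1*84132)) = sqrt(3284499 + (782803 - 84132)) = sqrt(3284499 + 698671) = sqrt(3983170)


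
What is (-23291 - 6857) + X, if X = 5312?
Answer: -24836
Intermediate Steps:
(-23291 - 6857) + X = (-23291 - 6857) + 5312 = -30148 + 5312 = -24836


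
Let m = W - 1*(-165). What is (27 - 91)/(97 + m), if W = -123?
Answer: -64/139 ≈ -0.46043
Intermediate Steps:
m = 42 (m = -123 - 1*(-165) = -123 + 165 = 42)
(27 - 91)/(97 + m) = (27 - 91)/(97 + 42) = -64/139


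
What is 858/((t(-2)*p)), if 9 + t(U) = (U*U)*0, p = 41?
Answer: -286/123 ≈ -2.3252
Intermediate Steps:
t(U) = -9 (t(U) = -9 + (U*U)*0 = -9 + U**2*0 = -9 + 0 = -9)
858/((t(-2)*p)) = 858/((-9*41)) = 858/(-369) = 858*(-1/369) = -286/123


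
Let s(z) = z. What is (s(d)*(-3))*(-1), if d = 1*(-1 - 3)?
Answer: -12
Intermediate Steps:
d = -4 (d = 1*(-4) = -4)
(s(d)*(-3))*(-1) = -4*(-3)*(-1) = 12*(-1) = -12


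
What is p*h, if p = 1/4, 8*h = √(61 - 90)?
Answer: I*√29/32 ≈ 0.16829*I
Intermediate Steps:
h = I*√29/8 (h = √(61 - 90)/8 = √(-29)/8 = (I*√29)/8 = I*√29/8 ≈ 0.67315*I)
p = ¼ ≈ 0.25000
p*h = (I*√29/8)/4 = I*√29/32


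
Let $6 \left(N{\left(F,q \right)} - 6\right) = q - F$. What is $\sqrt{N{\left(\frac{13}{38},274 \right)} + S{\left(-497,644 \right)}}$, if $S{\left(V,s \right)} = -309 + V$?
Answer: $\frac{i \sqrt{9804057}}{114} \approx 27.466 i$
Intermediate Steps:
$N{\left(F,q \right)} = 6 - \frac{F}{6} + \frac{q}{6}$ ($N{\left(F,q \right)} = 6 + \frac{q - F}{6} = 6 - \left(- \frac{q}{6} + \frac{F}{6}\right) = 6 - \frac{F}{6} + \frac{q}{6}$)
$\sqrt{N{\left(\frac{13}{38},274 \right)} + S{\left(-497,644 \right)}} = \sqrt{\left(6 - \frac{13 \cdot \frac{1}{38}}{6} + \frac{1}{6} \cdot 274\right) - 806} = \sqrt{\left(6 - \frac{13 \cdot \frac{1}{38}}{6} + \frac{137}{3}\right) - 806} = \sqrt{\left(6 - \frac{13}{228} + \frac{137}{3}\right) - 806} = \sqrt{\frac{11767}{228} - 806} = \sqrt{- \frac{172001}{228}} = \frac{i \sqrt{9804057}}{114}$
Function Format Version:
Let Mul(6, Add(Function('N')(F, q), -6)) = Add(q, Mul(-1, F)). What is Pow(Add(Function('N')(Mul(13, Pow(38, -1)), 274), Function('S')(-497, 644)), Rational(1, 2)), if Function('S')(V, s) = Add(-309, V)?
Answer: Mul(Rational(1, 114), I, Pow(9804057, Rational(1, 2))) ≈ Mul(27.466, I)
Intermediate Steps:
Function('N')(F, q) = Add(6, Mul(Rational(-1, 6), F), Mul(Rational(1, 6), q)) (Function('N')(F, q) = Add(6, Mul(Rational(1, 6), Add(q, Mul(-1, F)))) = Add(6, Add(Mul(Rational(-1, 6), F), Mul(Rational(1, 6), q))) = Add(6, Mul(Rational(-1, 6), F), Mul(Rational(1, 6), q)))
Pow(Add(Function('N')(Mul(13, Pow(38, -1)), 274), Function('S')(-497, 644)), Rational(1, 2)) = Pow(Add(Add(6, Mul(Rational(-1, 6), Mul(13, Pow(38, -1))), Mul(Rational(1, 6), 274)), Add(-309, -497)), Rational(1, 2)) = Pow(Add(Add(6, Mul(Rational(-1, 6), Mul(13, Rational(1, 38))), Rational(137, 3)), -806), Rational(1, 2)) = Pow(Add(Add(6, Mul(Rational(-1, 6), Rational(13, 38)), Rational(137, 3)), -806), Rational(1, 2)) = Pow(Add(Add(6, Rational(-13, 228), Rational(137, 3)), -806), Rational(1, 2)) = Pow(Add(Rational(11767, 228), -806), Rational(1, 2)) = Pow(Rational(-172001, 228), Rational(1, 2)) = Mul(Rational(1, 114), I, Pow(9804057, Rational(1, 2)))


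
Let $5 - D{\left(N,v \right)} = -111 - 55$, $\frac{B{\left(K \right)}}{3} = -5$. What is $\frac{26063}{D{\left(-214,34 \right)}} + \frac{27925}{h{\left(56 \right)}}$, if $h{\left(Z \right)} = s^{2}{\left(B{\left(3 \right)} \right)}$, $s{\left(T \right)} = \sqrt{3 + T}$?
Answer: $- \frac{1487473}{684} \approx -2174.7$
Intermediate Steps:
$B{\left(K \right)} = -15$ ($B{\left(K \right)} = 3 \left(-5\right) = -15$)
$h{\left(Z \right)} = -12$ ($h{\left(Z \right)} = \left(\sqrt{3 - 15}\right)^{2} = \left(\sqrt{-12}\right)^{2} = \left(2 i \sqrt{3}\right)^{2} = -12$)
$D{\left(N,v \right)} = 171$ ($D{\left(N,v \right)} = 5 - \left(-111 - 55\right) = 5 - -166 = 5 + 166 = 171$)
$\frac{26063}{D{\left(-214,34 \right)}} + \frac{27925}{h{\left(56 \right)}} = \frac{26063}{171} + \frac{27925}{-12} = 26063 \cdot \frac{1}{171} + 27925 \left(- \frac{1}{12}\right) = \frac{26063}{171} - \frac{27925}{12} = - \frac{1487473}{684}$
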